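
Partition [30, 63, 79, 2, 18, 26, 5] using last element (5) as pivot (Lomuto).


Pivot: 5
  2 <= 5: swap -> [2, 63, 79, 30, 18, 26, 5]
Place pivot at 1: [2, 5, 79, 30, 18, 26, 63]

Partitioned: [2, 5, 79, 30, 18, 26, 63]


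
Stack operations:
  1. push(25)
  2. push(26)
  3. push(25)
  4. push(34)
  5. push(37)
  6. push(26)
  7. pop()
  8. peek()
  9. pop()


push(25) -> [25]
push(26) -> [25, 26]
push(25) -> [25, 26, 25]
push(34) -> [25, 26, 25, 34]
push(37) -> [25, 26, 25, 34, 37]
push(26) -> [25, 26, 25, 34, 37, 26]
pop()->26, [25, 26, 25, 34, 37]
peek()->37
pop()->37, [25, 26, 25, 34]

Final stack: [25, 26, 25, 34]


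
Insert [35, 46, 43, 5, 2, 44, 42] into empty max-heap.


Insert 35: [35]
Insert 46: [46, 35]
Insert 43: [46, 35, 43]
Insert 5: [46, 35, 43, 5]
Insert 2: [46, 35, 43, 5, 2]
Insert 44: [46, 35, 44, 5, 2, 43]
Insert 42: [46, 35, 44, 5, 2, 43, 42]

Final heap: [46, 35, 44, 5, 2, 43, 42]


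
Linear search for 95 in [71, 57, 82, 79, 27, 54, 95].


i=0: 71!=95
i=1: 57!=95
i=2: 82!=95
i=3: 79!=95
i=4: 27!=95
i=5: 54!=95
i=6: 95==95 found!

Found at 6, 7 comps


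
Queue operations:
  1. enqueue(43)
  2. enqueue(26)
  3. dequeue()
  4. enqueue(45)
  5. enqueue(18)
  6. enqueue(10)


enqueue(43) -> [43]
enqueue(26) -> [43, 26]
dequeue()->43, [26]
enqueue(45) -> [26, 45]
enqueue(18) -> [26, 45, 18]
enqueue(10) -> [26, 45, 18, 10]

Final queue: [26, 45, 18, 10]


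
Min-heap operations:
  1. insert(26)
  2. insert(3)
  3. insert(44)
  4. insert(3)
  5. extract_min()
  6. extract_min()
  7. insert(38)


insert(26) -> [26]
insert(3) -> [3, 26]
insert(44) -> [3, 26, 44]
insert(3) -> [3, 3, 44, 26]
extract_min()->3, [3, 26, 44]
extract_min()->3, [26, 44]
insert(38) -> [26, 44, 38]

Final heap: [26, 44, 38]


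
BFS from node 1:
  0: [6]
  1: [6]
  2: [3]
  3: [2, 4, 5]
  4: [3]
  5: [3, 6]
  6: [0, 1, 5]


Visit 1, enqueue [6]
Visit 6, enqueue [0, 5]
Visit 0, enqueue []
Visit 5, enqueue [3]
Visit 3, enqueue [2, 4]
Visit 2, enqueue []
Visit 4, enqueue []

BFS order: [1, 6, 0, 5, 3, 2, 4]


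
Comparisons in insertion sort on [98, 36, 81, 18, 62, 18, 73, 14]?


Algorithm: insertion sort
Input: [98, 36, 81, 18, 62, 18, 73, 14]
Sorted: [14, 18, 18, 36, 62, 73, 81, 98]

24


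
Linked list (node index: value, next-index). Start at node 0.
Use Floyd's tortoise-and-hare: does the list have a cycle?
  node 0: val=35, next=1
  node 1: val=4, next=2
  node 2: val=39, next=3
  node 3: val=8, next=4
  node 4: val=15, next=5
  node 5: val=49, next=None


Floyd's tortoise (slow, +1) and hare (fast, +2):
  init: slow=0, fast=0
  step 1: slow=1, fast=2
  step 2: slow=2, fast=4
  step 3: fast 4->5->None, no cycle

Cycle: no


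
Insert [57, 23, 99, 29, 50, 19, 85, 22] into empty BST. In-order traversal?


Insert 57: root
Insert 23: L from 57
Insert 99: R from 57
Insert 29: L from 57 -> R from 23
Insert 50: L from 57 -> R from 23 -> R from 29
Insert 19: L from 57 -> L from 23
Insert 85: R from 57 -> L from 99
Insert 22: L from 57 -> L from 23 -> R from 19

In-order: [19, 22, 23, 29, 50, 57, 85, 99]


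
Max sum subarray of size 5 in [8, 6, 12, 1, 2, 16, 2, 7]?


[0:5]: 29
[1:6]: 37
[2:7]: 33
[3:8]: 28

Max: 37 at [1:6]


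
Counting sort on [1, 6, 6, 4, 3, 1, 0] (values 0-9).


Input: [1, 6, 6, 4, 3, 1, 0]
Counts: [1, 2, 0, 1, 1, 0, 2, 0, 0, 0]

Sorted: [0, 1, 1, 3, 4, 6, 6]


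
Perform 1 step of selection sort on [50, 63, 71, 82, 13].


Initial: [50, 63, 71, 82, 13]
Step 1: min=13 at 4
  Swap: [13, 63, 71, 82, 50]

After 1 step: [13, 63, 71, 82, 50]


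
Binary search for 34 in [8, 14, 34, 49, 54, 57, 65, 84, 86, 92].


Step 1: lo=0, hi=9, mid=4, val=54
Step 2: lo=0, hi=3, mid=1, val=14
Step 3: lo=2, hi=3, mid=2, val=34

Found at index 2


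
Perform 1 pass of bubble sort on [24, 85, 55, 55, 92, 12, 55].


Initial: [24, 85, 55, 55, 92, 12, 55]
Pass 1: [24, 55, 55, 85, 12, 55, 92] (4 swaps)

After 1 pass: [24, 55, 55, 85, 12, 55, 92]


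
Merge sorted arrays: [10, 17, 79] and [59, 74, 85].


Take 10 from A
Take 17 from A
Take 59 from B
Take 74 from B
Take 79 from A

Merged: [10, 17, 59, 74, 79, 85]


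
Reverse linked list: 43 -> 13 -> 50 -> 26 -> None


Step 1: curr=43, set curr.next=prev(None) | reversed so far: 43
Step 2: curr=13, set curr.next=prev(43) | reversed so far: 13 -> 43
Step 3: curr=50, set curr.next=prev(13) | reversed so far: 50 -> 13 -> 43
Step 4: curr=26, set curr.next=prev(50) | reversed so far: 26 -> 50 -> 13 -> 43

26 -> 50 -> 13 -> 43 -> None


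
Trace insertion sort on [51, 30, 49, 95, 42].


Initial: [51, 30, 49, 95, 42]
Insert 30: [30, 51, 49, 95, 42]
Insert 49: [30, 49, 51, 95, 42]
Insert 95: [30, 49, 51, 95, 42]
Insert 42: [30, 42, 49, 51, 95]

Sorted: [30, 42, 49, 51, 95]


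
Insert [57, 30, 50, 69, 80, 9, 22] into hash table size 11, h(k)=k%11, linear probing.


Insert 57: h=2 -> slot 2
Insert 30: h=8 -> slot 8
Insert 50: h=6 -> slot 6
Insert 69: h=3 -> slot 3
Insert 80: h=3, 1 probes -> slot 4
Insert 9: h=9 -> slot 9
Insert 22: h=0 -> slot 0

Table: [22, None, 57, 69, 80, None, 50, None, 30, 9, None]


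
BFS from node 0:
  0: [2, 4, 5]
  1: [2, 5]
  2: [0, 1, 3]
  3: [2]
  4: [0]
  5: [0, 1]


Visit 0, enqueue [2, 4, 5]
Visit 2, enqueue [1, 3]
Visit 4, enqueue []
Visit 5, enqueue []
Visit 1, enqueue []
Visit 3, enqueue []

BFS order: [0, 2, 4, 5, 1, 3]


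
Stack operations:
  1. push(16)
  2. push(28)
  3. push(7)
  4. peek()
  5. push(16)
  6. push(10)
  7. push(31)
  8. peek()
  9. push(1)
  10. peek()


push(16) -> [16]
push(28) -> [16, 28]
push(7) -> [16, 28, 7]
peek()->7
push(16) -> [16, 28, 7, 16]
push(10) -> [16, 28, 7, 16, 10]
push(31) -> [16, 28, 7, 16, 10, 31]
peek()->31
push(1) -> [16, 28, 7, 16, 10, 31, 1]
peek()->1

Final stack: [16, 28, 7, 16, 10, 31, 1]


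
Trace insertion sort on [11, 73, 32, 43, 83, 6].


Initial: [11, 73, 32, 43, 83, 6]
Insert 73: [11, 73, 32, 43, 83, 6]
Insert 32: [11, 32, 73, 43, 83, 6]
Insert 43: [11, 32, 43, 73, 83, 6]
Insert 83: [11, 32, 43, 73, 83, 6]
Insert 6: [6, 11, 32, 43, 73, 83]

Sorted: [6, 11, 32, 43, 73, 83]


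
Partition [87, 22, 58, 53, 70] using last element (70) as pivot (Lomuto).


Pivot: 70
  22 <= 70: swap -> [22, 87, 58, 53, 70]
  58 <= 70: swap -> [22, 58, 87, 53, 70]
  53 <= 70: swap -> [22, 58, 53, 87, 70]
Place pivot at 3: [22, 58, 53, 70, 87]

Partitioned: [22, 58, 53, 70, 87]


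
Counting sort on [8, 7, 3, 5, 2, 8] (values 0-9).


Input: [8, 7, 3, 5, 2, 8]
Counts: [0, 0, 1, 1, 0, 1, 0, 1, 2, 0]

Sorted: [2, 3, 5, 7, 8, 8]


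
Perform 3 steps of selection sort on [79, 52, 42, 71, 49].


Initial: [79, 52, 42, 71, 49]
Step 1: min=42 at 2
  Swap: [42, 52, 79, 71, 49]
Step 2: min=49 at 4
  Swap: [42, 49, 79, 71, 52]
Step 3: min=52 at 4
  Swap: [42, 49, 52, 71, 79]

After 3 steps: [42, 49, 52, 71, 79]


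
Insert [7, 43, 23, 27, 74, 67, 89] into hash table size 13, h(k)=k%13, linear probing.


Insert 7: h=7 -> slot 7
Insert 43: h=4 -> slot 4
Insert 23: h=10 -> slot 10
Insert 27: h=1 -> slot 1
Insert 74: h=9 -> slot 9
Insert 67: h=2 -> slot 2
Insert 89: h=11 -> slot 11

Table: [None, 27, 67, None, 43, None, None, 7, None, 74, 23, 89, None]


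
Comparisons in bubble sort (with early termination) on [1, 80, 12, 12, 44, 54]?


Algorithm: bubble sort (with early termination)
Input: [1, 80, 12, 12, 44, 54]
Sorted: [1, 12, 12, 44, 54, 80]

9


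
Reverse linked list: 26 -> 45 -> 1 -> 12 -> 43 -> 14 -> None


Step 1: curr=26, set curr.next=prev(None) | reversed so far: 26
Step 2: curr=45, set curr.next=prev(26) | reversed so far: 45 -> 26
Step 3: curr=1, set curr.next=prev(45) | reversed so far: 1 -> 45 -> 26
Step 4: curr=12, set curr.next=prev(1) | reversed so far: 12 -> 1 -> 45 -> 26
Step 5: curr=43, set curr.next=prev(12) | reversed so far: 43 -> 12 -> 1 -> 45 -> 26
Step 6: curr=14, set curr.next=prev(43) | reversed so far: 14 -> 43 -> 12 -> 1 -> 45 -> 26

14 -> 43 -> 12 -> 1 -> 45 -> 26 -> None


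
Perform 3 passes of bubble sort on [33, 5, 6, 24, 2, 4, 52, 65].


Initial: [33, 5, 6, 24, 2, 4, 52, 65]
Pass 1: [5, 6, 24, 2, 4, 33, 52, 65] (5 swaps)
Pass 2: [5, 6, 2, 4, 24, 33, 52, 65] (2 swaps)
Pass 3: [5, 2, 4, 6, 24, 33, 52, 65] (2 swaps)

After 3 passes: [5, 2, 4, 6, 24, 33, 52, 65]


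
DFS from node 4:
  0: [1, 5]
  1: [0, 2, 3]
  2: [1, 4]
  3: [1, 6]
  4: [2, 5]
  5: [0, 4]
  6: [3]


Visit 4, push [5, 2]
Visit 2, push [1]
Visit 1, push [3, 0]
Visit 0, push [5]
Visit 5, push []
Visit 3, push [6]
Visit 6, push []

DFS order: [4, 2, 1, 0, 5, 3, 6]


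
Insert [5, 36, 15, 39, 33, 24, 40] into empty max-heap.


Insert 5: [5]
Insert 36: [36, 5]
Insert 15: [36, 5, 15]
Insert 39: [39, 36, 15, 5]
Insert 33: [39, 36, 15, 5, 33]
Insert 24: [39, 36, 24, 5, 33, 15]
Insert 40: [40, 36, 39, 5, 33, 15, 24]

Final heap: [40, 36, 39, 5, 33, 15, 24]


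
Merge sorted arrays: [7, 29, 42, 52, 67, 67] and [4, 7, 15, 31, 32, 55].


Take 4 from B
Take 7 from A
Take 7 from B
Take 15 from B
Take 29 from A
Take 31 from B
Take 32 from B
Take 42 from A
Take 52 from A
Take 55 from B

Merged: [4, 7, 7, 15, 29, 31, 32, 42, 52, 55, 67, 67]


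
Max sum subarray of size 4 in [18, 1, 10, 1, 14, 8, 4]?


[0:4]: 30
[1:5]: 26
[2:6]: 33
[3:7]: 27

Max: 33 at [2:6]


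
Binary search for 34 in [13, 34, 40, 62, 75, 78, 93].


Step 1: lo=0, hi=6, mid=3, val=62
Step 2: lo=0, hi=2, mid=1, val=34

Found at index 1


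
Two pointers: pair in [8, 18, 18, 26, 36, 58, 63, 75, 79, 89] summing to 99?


lo=0(8)+hi=9(89)=97
lo=1(18)+hi=9(89)=107
lo=1(18)+hi=8(79)=97
lo=2(18)+hi=8(79)=97
lo=3(26)+hi=8(79)=105
lo=3(26)+hi=7(75)=101
lo=3(26)+hi=6(63)=89
lo=4(36)+hi=6(63)=99

Yes: 36+63=99


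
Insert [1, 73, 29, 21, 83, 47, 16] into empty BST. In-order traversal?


Insert 1: root
Insert 73: R from 1
Insert 29: R from 1 -> L from 73
Insert 21: R from 1 -> L from 73 -> L from 29
Insert 83: R from 1 -> R from 73
Insert 47: R from 1 -> L from 73 -> R from 29
Insert 16: R from 1 -> L from 73 -> L from 29 -> L from 21

In-order: [1, 16, 21, 29, 47, 73, 83]


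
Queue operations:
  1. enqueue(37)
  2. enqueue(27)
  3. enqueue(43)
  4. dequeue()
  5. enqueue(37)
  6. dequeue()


enqueue(37) -> [37]
enqueue(27) -> [37, 27]
enqueue(43) -> [37, 27, 43]
dequeue()->37, [27, 43]
enqueue(37) -> [27, 43, 37]
dequeue()->27, [43, 37]

Final queue: [43, 37]


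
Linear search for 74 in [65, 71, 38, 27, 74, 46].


i=0: 65!=74
i=1: 71!=74
i=2: 38!=74
i=3: 27!=74
i=4: 74==74 found!

Found at 4, 5 comps


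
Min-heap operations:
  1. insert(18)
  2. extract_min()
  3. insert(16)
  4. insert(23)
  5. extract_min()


insert(18) -> [18]
extract_min()->18, []
insert(16) -> [16]
insert(23) -> [16, 23]
extract_min()->16, [23]

Final heap: [23]


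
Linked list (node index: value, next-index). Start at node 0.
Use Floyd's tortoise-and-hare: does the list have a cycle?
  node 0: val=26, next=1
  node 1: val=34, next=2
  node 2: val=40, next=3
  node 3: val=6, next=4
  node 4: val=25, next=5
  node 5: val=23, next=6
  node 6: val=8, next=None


Floyd's tortoise (slow, +1) and hare (fast, +2):
  init: slow=0, fast=0
  step 1: slow=1, fast=2
  step 2: slow=2, fast=4
  step 3: slow=3, fast=6
  step 4: fast -> None, no cycle

Cycle: no


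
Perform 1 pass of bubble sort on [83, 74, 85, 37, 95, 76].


Initial: [83, 74, 85, 37, 95, 76]
Pass 1: [74, 83, 37, 85, 76, 95] (3 swaps)

After 1 pass: [74, 83, 37, 85, 76, 95]


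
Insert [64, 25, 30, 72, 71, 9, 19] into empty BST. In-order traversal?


Insert 64: root
Insert 25: L from 64
Insert 30: L from 64 -> R from 25
Insert 72: R from 64
Insert 71: R from 64 -> L from 72
Insert 9: L from 64 -> L from 25
Insert 19: L from 64 -> L from 25 -> R from 9

In-order: [9, 19, 25, 30, 64, 71, 72]


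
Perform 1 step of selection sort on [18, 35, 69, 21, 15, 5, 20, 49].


Initial: [18, 35, 69, 21, 15, 5, 20, 49]
Step 1: min=5 at 5
  Swap: [5, 35, 69, 21, 15, 18, 20, 49]

After 1 step: [5, 35, 69, 21, 15, 18, 20, 49]


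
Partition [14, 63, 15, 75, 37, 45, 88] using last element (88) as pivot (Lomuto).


Pivot: 88
  14 <= 88: advance i (no swap)
  63 <= 88: advance i (no swap)
  15 <= 88: advance i (no swap)
  75 <= 88: advance i (no swap)
  37 <= 88: advance i (no swap)
  45 <= 88: advance i (no swap)
Place pivot at 6: [14, 63, 15, 75, 37, 45, 88]

Partitioned: [14, 63, 15, 75, 37, 45, 88]


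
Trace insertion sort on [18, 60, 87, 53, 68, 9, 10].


Initial: [18, 60, 87, 53, 68, 9, 10]
Insert 60: [18, 60, 87, 53, 68, 9, 10]
Insert 87: [18, 60, 87, 53, 68, 9, 10]
Insert 53: [18, 53, 60, 87, 68, 9, 10]
Insert 68: [18, 53, 60, 68, 87, 9, 10]
Insert 9: [9, 18, 53, 60, 68, 87, 10]
Insert 10: [9, 10, 18, 53, 60, 68, 87]

Sorted: [9, 10, 18, 53, 60, 68, 87]


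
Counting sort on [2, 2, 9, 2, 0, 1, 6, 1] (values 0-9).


Input: [2, 2, 9, 2, 0, 1, 6, 1]
Counts: [1, 2, 3, 0, 0, 0, 1, 0, 0, 1]

Sorted: [0, 1, 1, 2, 2, 2, 6, 9]


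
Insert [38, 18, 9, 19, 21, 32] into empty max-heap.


Insert 38: [38]
Insert 18: [38, 18]
Insert 9: [38, 18, 9]
Insert 19: [38, 19, 9, 18]
Insert 21: [38, 21, 9, 18, 19]
Insert 32: [38, 21, 32, 18, 19, 9]

Final heap: [38, 21, 32, 18, 19, 9]


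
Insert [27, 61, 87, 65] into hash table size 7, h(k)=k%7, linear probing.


Insert 27: h=6 -> slot 6
Insert 61: h=5 -> slot 5
Insert 87: h=3 -> slot 3
Insert 65: h=2 -> slot 2

Table: [None, None, 65, 87, None, 61, 27]


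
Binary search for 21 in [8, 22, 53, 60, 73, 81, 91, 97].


Step 1: lo=0, hi=7, mid=3, val=60
Step 2: lo=0, hi=2, mid=1, val=22
Step 3: lo=0, hi=0, mid=0, val=8

Not found


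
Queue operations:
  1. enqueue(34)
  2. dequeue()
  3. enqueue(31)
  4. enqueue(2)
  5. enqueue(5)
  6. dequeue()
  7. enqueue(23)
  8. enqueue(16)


enqueue(34) -> [34]
dequeue()->34, []
enqueue(31) -> [31]
enqueue(2) -> [31, 2]
enqueue(5) -> [31, 2, 5]
dequeue()->31, [2, 5]
enqueue(23) -> [2, 5, 23]
enqueue(16) -> [2, 5, 23, 16]

Final queue: [2, 5, 23, 16]


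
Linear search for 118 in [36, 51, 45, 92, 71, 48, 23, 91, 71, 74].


i=0: 36!=118
i=1: 51!=118
i=2: 45!=118
i=3: 92!=118
i=4: 71!=118
i=5: 48!=118
i=6: 23!=118
i=7: 91!=118
i=8: 71!=118
i=9: 74!=118

Not found, 10 comps


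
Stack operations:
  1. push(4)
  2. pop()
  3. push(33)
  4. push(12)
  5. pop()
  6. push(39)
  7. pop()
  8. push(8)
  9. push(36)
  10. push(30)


push(4) -> [4]
pop()->4, []
push(33) -> [33]
push(12) -> [33, 12]
pop()->12, [33]
push(39) -> [33, 39]
pop()->39, [33]
push(8) -> [33, 8]
push(36) -> [33, 8, 36]
push(30) -> [33, 8, 36, 30]

Final stack: [33, 8, 36, 30]


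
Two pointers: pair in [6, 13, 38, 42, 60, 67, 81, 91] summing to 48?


lo=0(6)+hi=7(91)=97
lo=0(6)+hi=6(81)=87
lo=0(6)+hi=5(67)=73
lo=0(6)+hi=4(60)=66
lo=0(6)+hi=3(42)=48

Yes: 6+42=48


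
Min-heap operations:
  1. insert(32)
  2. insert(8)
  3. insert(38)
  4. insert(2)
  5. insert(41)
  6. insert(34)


insert(32) -> [32]
insert(8) -> [8, 32]
insert(38) -> [8, 32, 38]
insert(2) -> [2, 8, 38, 32]
insert(41) -> [2, 8, 38, 32, 41]
insert(34) -> [2, 8, 34, 32, 41, 38]

Final heap: [2, 8, 34, 32, 41, 38]


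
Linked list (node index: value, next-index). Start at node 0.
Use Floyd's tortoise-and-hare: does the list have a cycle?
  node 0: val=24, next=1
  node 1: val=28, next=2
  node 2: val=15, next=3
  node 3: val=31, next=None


Floyd's tortoise (slow, +1) and hare (fast, +2):
  init: slow=0, fast=0
  step 1: slow=1, fast=2
  step 2: fast 2->3->None, no cycle

Cycle: no


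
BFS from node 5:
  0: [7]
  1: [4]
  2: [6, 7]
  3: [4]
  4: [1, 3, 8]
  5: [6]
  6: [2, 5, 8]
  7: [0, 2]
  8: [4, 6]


Visit 5, enqueue [6]
Visit 6, enqueue [2, 8]
Visit 2, enqueue [7]
Visit 8, enqueue [4]
Visit 7, enqueue [0]
Visit 4, enqueue [1, 3]
Visit 0, enqueue []
Visit 1, enqueue []
Visit 3, enqueue []

BFS order: [5, 6, 2, 8, 7, 4, 0, 1, 3]


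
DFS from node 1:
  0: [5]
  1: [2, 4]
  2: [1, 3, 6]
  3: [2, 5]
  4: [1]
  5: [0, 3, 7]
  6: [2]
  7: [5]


Visit 1, push [4, 2]
Visit 2, push [6, 3]
Visit 3, push [5]
Visit 5, push [7, 0]
Visit 0, push []
Visit 7, push []
Visit 6, push []
Visit 4, push []

DFS order: [1, 2, 3, 5, 0, 7, 6, 4]


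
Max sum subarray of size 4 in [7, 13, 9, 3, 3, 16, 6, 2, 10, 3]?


[0:4]: 32
[1:5]: 28
[2:6]: 31
[3:7]: 28
[4:8]: 27
[5:9]: 34
[6:10]: 21

Max: 34 at [5:9]


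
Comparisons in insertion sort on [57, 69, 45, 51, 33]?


Algorithm: insertion sort
Input: [57, 69, 45, 51, 33]
Sorted: [33, 45, 51, 57, 69]

10


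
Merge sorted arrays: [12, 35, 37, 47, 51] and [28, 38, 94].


Take 12 from A
Take 28 from B
Take 35 from A
Take 37 from A
Take 38 from B
Take 47 from A
Take 51 from A

Merged: [12, 28, 35, 37, 38, 47, 51, 94]


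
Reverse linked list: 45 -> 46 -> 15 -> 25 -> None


Step 1: curr=45, set curr.next=prev(None) | reversed so far: 45
Step 2: curr=46, set curr.next=prev(45) | reversed so far: 46 -> 45
Step 3: curr=15, set curr.next=prev(46) | reversed so far: 15 -> 46 -> 45
Step 4: curr=25, set curr.next=prev(15) | reversed so far: 25 -> 15 -> 46 -> 45

25 -> 15 -> 46 -> 45 -> None


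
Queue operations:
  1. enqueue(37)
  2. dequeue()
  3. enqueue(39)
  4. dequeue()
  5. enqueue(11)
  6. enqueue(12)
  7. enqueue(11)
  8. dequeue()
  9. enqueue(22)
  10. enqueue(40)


enqueue(37) -> [37]
dequeue()->37, []
enqueue(39) -> [39]
dequeue()->39, []
enqueue(11) -> [11]
enqueue(12) -> [11, 12]
enqueue(11) -> [11, 12, 11]
dequeue()->11, [12, 11]
enqueue(22) -> [12, 11, 22]
enqueue(40) -> [12, 11, 22, 40]

Final queue: [12, 11, 22, 40]


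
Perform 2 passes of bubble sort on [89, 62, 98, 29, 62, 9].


Initial: [89, 62, 98, 29, 62, 9]
Pass 1: [62, 89, 29, 62, 9, 98] (4 swaps)
Pass 2: [62, 29, 62, 9, 89, 98] (3 swaps)

After 2 passes: [62, 29, 62, 9, 89, 98]


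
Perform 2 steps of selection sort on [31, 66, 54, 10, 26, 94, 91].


Initial: [31, 66, 54, 10, 26, 94, 91]
Step 1: min=10 at 3
  Swap: [10, 66, 54, 31, 26, 94, 91]
Step 2: min=26 at 4
  Swap: [10, 26, 54, 31, 66, 94, 91]

After 2 steps: [10, 26, 54, 31, 66, 94, 91]


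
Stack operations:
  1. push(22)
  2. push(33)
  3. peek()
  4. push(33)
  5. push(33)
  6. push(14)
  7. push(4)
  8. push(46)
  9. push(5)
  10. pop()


push(22) -> [22]
push(33) -> [22, 33]
peek()->33
push(33) -> [22, 33, 33]
push(33) -> [22, 33, 33, 33]
push(14) -> [22, 33, 33, 33, 14]
push(4) -> [22, 33, 33, 33, 14, 4]
push(46) -> [22, 33, 33, 33, 14, 4, 46]
push(5) -> [22, 33, 33, 33, 14, 4, 46, 5]
pop()->5, [22, 33, 33, 33, 14, 4, 46]

Final stack: [22, 33, 33, 33, 14, 4, 46]


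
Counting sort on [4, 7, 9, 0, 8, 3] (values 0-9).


Input: [4, 7, 9, 0, 8, 3]
Counts: [1, 0, 0, 1, 1, 0, 0, 1, 1, 1]

Sorted: [0, 3, 4, 7, 8, 9]


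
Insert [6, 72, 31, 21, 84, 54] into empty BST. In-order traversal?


Insert 6: root
Insert 72: R from 6
Insert 31: R from 6 -> L from 72
Insert 21: R from 6 -> L from 72 -> L from 31
Insert 84: R from 6 -> R from 72
Insert 54: R from 6 -> L from 72 -> R from 31

In-order: [6, 21, 31, 54, 72, 84]


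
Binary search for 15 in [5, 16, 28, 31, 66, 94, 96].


Step 1: lo=0, hi=6, mid=3, val=31
Step 2: lo=0, hi=2, mid=1, val=16
Step 3: lo=0, hi=0, mid=0, val=5

Not found


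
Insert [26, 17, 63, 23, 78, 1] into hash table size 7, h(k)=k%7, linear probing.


Insert 26: h=5 -> slot 5
Insert 17: h=3 -> slot 3
Insert 63: h=0 -> slot 0
Insert 23: h=2 -> slot 2
Insert 78: h=1 -> slot 1
Insert 1: h=1, 3 probes -> slot 4

Table: [63, 78, 23, 17, 1, 26, None]


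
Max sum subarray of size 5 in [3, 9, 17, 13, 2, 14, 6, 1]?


[0:5]: 44
[1:6]: 55
[2:7]: 52
[3:8]: 36

Max: 55 at [1:6]


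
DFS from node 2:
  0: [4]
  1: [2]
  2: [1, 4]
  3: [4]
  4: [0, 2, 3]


Visit 2, push [4, 1]
Visit 1, push []
Visit 4, push [3, 0]
Visit 0, push []
Visit 3, push []

DFS order: [2, 1, 4, 0, 3]


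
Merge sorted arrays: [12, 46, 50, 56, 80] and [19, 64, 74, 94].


Take 12 from A
Take 19 from B
Take 46 from A
Take 50 from A
Take 56 from A
Take 64 from B
Take 74 from B
Take 80 from A

Merged: [12, 19, 46, 50, 56, 64, 74, 80, 94]


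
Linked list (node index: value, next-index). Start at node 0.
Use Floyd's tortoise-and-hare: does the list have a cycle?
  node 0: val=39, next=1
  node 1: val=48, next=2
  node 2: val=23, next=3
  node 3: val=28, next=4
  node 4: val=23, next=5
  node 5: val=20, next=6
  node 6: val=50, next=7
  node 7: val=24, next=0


Floyd's tortoise (slow, +1) and hare (fast, +2):
  init: slow=0, fast=0
  step 1: slow=1, fast=2
  step 2: slow=2, fast=4
  step 3: slow=3, fast=6
  step 4: slow=4, fast=0
  step 5: slow=5, fast=2
  step 6: slow=6, fast=4
  step 7: slow=7, fast=6
  step 8: slow=0, fast=0
  slow == fast at node 0: cycle detected

Cycle: yes


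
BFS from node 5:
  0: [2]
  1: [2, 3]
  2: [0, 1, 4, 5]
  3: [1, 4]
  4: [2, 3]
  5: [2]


Visit 5, enqueue [2]
Visit 2, enqueue [0, 1, 4]
Visit 0, enqueue []
Visit 1, enqueue [3]
Visit 4, enqueue []
Visit 3, enqueue []

BFS order: [5, 2, 0, 1, 4, 3]


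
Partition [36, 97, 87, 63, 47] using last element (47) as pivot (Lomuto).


Pivot: 47
  36 <= 47: advance i (no swap)
Place pivot at 1: [36, 47, 87, 63, 97]

Partitioned: [36, 47, 87, 63, 97]


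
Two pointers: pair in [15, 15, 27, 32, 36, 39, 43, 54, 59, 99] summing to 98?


lo=0(15)+hi=9(99)=114
lo=0(15)+hi=8(59)=74
lo=1(15)+hi=8(59)=74
lo=2(27)+hi=8(59)=86
lo=3(32)+hi=8(59)=91
lo=4(36)+hi=8(59)=95
lo=5(39)+hi=8(59)=98

Yes: 39+59=98


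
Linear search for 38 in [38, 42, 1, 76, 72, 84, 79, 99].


i=0: 38==38 found!

Found at 0, 1 comps


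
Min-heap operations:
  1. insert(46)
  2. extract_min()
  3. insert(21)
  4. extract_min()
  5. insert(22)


insert(46) -> [46]
extract_min()->46, []
insert(21) -> [21]
extract_min()->21, []
insert(22) -> [22]

Final heap: [22]


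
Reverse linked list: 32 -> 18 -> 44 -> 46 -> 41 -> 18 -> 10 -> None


Step 1: curr=32, set curr.next=prev(None) | reversed so far: 32
Step 2: curr=18, set curr.next=prev(32) | reversed so far: 18 -> 32
Step 3: curr=44, set curr.next=prev(18) | reversed so far: 44 -> 18 -> 32
Step 4: curr=46, set curr.next=prev(44) | reversed so far: 46 -> 44 -> 18 -> 32
Step 5: curr=41, set curr.next=prev(46) | reversed so far: 41 -> 46 -> 44 -> 18 -> 32
Step 6: curr=18, set curr.next=prev(41) | reversed so far: 18 -> 41 -> 46 -> 44 -> 18 -> 32
Step 7: curr=10, set curr.next=prev(18) | reversed so far: 10 -> 18 -> 41 -> 46 -> 44 -> 18 -> 32

10 -> 18 -> 41 -> 46 -> 44 -> 18 -> 32 -> None


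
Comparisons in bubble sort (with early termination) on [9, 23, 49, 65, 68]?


Algorithm: bubble sort (with early termination)
Input: [9, 23, 49, 65, 68]
Sorted: [9, 23, 49, 65, 68]

4


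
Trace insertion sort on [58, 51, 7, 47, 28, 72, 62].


Initial: [58, 51, 7, 47, 28, 72, 62]
Insert 51: [51, 58, 7, 47, 28, 72, 62]
Insert 7: [7, 51, 58, 47, 28, 72, 62]
Insert 47: [7, 47, 51, 58, 28, 72, 62]
Insert 28: [7, 28, 47, 51, 58, 72, 62]
Insert 72: [7, 28, 47, 51, 58, 72, 62]
Insert 62: [7, 28, 47, 51, 58, 62, 72]

Sorted: [7, 28, 47, 51, 58, 62, 72]


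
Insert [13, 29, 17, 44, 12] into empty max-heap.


Insert 13: [13]
Insert 29: [29, 13]
Insert 17: [29, 13, 17]
Insert 44: [44, 29, 17, 13]
Insert 12: [44, 29, 17, 13, 12]

Final heap: [44, 29, 17, 13, 12]


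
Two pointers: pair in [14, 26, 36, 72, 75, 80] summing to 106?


lo=0(14)+hi=5(80)=94
lo=1(26)+hi=5(80)=106

Yes: 26+80=106


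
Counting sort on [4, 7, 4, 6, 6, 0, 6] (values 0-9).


Input: [4, 7, 4, 6, 6, 0, 6]
Counts: [1, 0, 0, 0, 2, 0, 3, 1, 0, 0]

Sorted: [0, 4, 4, 6, 6, 6, 7]


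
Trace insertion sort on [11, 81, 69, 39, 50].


Initial: [11, 81, 69, 39, 50]
Insert 81: [11, 81, 69, 39, 50]
Insert 69: [11, 69, 81, 39, 50]
Insert 39: [11, 39, 69, 81, 50]
Insert 50: [11, 39, 50, 69, 81]

Sorted: [11, 39, 50, 69, 81]


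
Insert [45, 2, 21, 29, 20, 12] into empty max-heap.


Insert 45: [45]
Insert 2: [45, 2]
Insert 21: [45, 2, 21]
Insert 29: [45, 29, 21, 2]
Insert 20: [45, 29, 21, 2, 20]
Insert 12: [45, 29, 21, 2, 20, 12]

Final heap: [45, 29, 21, 2, 20, 12]


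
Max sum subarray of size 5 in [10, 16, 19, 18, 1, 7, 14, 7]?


[0:5]: 64
[1:6]: 61
[2:7]: 59
[3:8]: 47

Max: 64 at [0:5]


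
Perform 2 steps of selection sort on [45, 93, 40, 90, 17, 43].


Initial: [45, 93, 40, 90, 17, 43]
Step 1: min=17 at 4
  Swap: [17, 93, 40, 90, 45, 43]
Step 2: min=40 at 2
  Swap: [17, 40, 93, 90, 45, 43]

After 2 steps: [17, 40, 93, 90, 45, 43]


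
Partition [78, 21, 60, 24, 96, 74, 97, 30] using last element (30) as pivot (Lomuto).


Pivot: 30
  21 <= 30: swap -> [21, 78, 60, 24, 96, 74, 97, 30]
  24 <= 30: swap -> [21, 24, 60, 78, 96, 74, 97, 30]
Place pivot at 2: [21, 24, 30, 78, 96, 74, 97, 60]

Partitioned: [21, 24, 30, 78, 96, 74, 97, 60]


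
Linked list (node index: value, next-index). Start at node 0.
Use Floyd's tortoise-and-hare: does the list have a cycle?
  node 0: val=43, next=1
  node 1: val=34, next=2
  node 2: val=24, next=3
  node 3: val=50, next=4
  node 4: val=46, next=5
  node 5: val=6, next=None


Floyd's tortoise (slow, +1) and hare (fast, +2):
  init: slow=0, fast=0
  step 1: slow=1, fast=2
  step 2: slow=2, fast=4
  step 3: fast 4->5->None, no cycle

Cycle: no


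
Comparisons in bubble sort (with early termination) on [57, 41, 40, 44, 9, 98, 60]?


Algorithm: bubble sort (with early termination)
Input: [57, 41, 40, 44, 9, 98, 60]
Sorted: [9, 40, 41, 44, 57, 60, 98]

20


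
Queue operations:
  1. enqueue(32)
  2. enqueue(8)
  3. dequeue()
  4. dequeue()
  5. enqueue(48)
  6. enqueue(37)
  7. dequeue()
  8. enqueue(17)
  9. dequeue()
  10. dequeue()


enqueue(32) -> [32]
enqueue(8) -> [32, 8]
dequeue()->32, [8]
dequeue()->8, []
enqueue(48) -> [48]
enqueue(37) -> [48, 37]
dequeue()->48, [37]
enqueue(17) -> [37, 17]
dequeue()->37, [17]
dequeue()->17, []

Final queue: []


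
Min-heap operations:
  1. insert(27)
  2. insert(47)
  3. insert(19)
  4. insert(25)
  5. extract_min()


insert(27) -> [27]
insert(47) -> [27, 47]
insert(19) -> [19, 47, 27]
insert(25) -> [19, 25, 27, 47]
extract_min()->19, [25, 47, 27]

Final heap: [25, 47, 27]


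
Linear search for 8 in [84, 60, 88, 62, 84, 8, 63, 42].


i=0: 84!=8
i=1: 60!=8
i=2: 88!=8
i=3: 62!=8
i=4: 84!=8
i=5: 8==8 found!

Found at 5, 6 comps


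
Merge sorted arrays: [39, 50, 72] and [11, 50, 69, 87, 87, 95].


Take 11 from B
Take 39 from A
Take 50 from A
Take 50 from B
Take 69 from B
Take 72 from A

Merged: [11, 39, 50, 50, 69, 72, 87, 87, 95]


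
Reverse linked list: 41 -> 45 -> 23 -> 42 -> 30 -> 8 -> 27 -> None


Step 1: curr=41, set curr.next=prev(None) | reversed so far: 41
Step 2: curr=45, set curr.next=prev(41) | reversed so far: 45 -> 41
Step 3: curr=23, set curr.next=prev(45) | reversed so far: 23 -> 45 -> 41
Step 4: curr=42, set curr.next=prev(23) | reversed so far: 42 -> 23 -> 45 -> 41
Step 5: curr=30, set curr.next=prev(42) | reversed so far: 30 -> 42 -> 23 -> 45 -> 41
Step 6: curr=8, set curr.next=prev(30) | reversed so far: 8 -> 30 -> 42 -> 23 -> 45 -> 41
Step 7: curr=27, set curr.next=prev(8) | reversed so far: 27 -> 8 -> 30 -> 42 -> 23 -> 45 -> 41

27 -> 8 -> 30 -> 42 -> 23 -> 45 -> 41 -> None


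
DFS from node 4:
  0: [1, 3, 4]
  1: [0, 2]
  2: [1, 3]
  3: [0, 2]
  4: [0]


Visit 4, push [0]
Visit 0, push [3, 1]
Visit 1, push [2]
Visit 2, push [3]
Visit 3, push []

DFS order: [4, 0, 1, 2, 3]


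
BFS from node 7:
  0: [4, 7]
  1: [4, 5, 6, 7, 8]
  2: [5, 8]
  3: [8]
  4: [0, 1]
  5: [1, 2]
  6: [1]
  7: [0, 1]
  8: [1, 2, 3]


Visit 7, enqueue [0, 1]
Visit 0, enqueue [4]
Visit 1, enqueue [5, 6, 8]
Visit 4, enqueue []
Visit 5, enqueue [2]
Visit 6, enqueue []
Visit 8, enqueue [3]
Visit 2, enqueue []
Visit 3, enqueue []

BFS order: [7, 0, 1, 4, 5, 6, 8, 2, 3]


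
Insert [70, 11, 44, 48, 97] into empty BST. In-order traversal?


Insert 70: root
Insert 11: L from 70
Insert 44: L from 70 -> R from 11
Insert 48: L from 70 -> R from 11 -> R from 44
Insert 97: R from 70

In-order: [11, 44, 48, 70, 97]


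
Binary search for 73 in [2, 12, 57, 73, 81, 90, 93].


Step 1: lo=0, hi=6, mid=3, val=73

Found at index 3


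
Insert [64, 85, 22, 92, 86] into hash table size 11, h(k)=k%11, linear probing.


Insert 64: h=9 -> slot 9
Insert 85: h=8 -> slot 8
Insert 22: h=0 -> slot 0
Insert 92: h=4 -> slot 4
Insert 86: h=9, 1 probes -> slot 10

Table: [22, None, None, None, 92, None, None, None, 85, 64, 86]


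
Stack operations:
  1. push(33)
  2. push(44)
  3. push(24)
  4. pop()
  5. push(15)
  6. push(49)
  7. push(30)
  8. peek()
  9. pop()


push(33) -> [33]
push(44) -> [33, 44]
push(24) -> [33, 44, 24]
pop()->24, [33, 44]
push(15) -> [33, 44, 15]
push(49) -> [33, 44, 15, 49]
push(30) -> [33, 44, 15, 49, 30]
peek()->30
pop()->30, [33, 44, 15, 49]

Final stack: [33, 44, 15, 49]


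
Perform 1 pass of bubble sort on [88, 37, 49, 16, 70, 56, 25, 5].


Initial: [88, 37, 49, 16, 70, 56, 25, 5]
Pass 1: [37, 49, 16, 70, 56, 25, 5, 88] (7 swaps)

After 1 pass: [37, 49, 16, 70, 56, 25, 5, 88]


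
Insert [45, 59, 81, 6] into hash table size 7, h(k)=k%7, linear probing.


Insert 45: h=3 -> slot 3
Insert 59: h=3, 1 probes -> slot 4
Insert 81: h=4, 1 probes -> slot 5
Insert 6: h=6 -> slot 6

Table: [None, None, None, 45, 59, 81, 6]


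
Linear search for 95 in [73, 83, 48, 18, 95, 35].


i=0: 73!=95
i=1: 83!=95
i=2: 48!=95
i=3: 18!=95
i=4: 95==95 found!

Found at 4, 5 comps


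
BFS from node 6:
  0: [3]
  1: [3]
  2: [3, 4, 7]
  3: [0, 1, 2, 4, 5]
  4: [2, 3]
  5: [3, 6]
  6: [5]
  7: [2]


Visit 6, enqueue [5]
Visit 5, enqueue [3]
Visit 3, enqueue [0, 1, 2, 4]
Visit 0, enqueue []
Visit 1, enqueue []
Visit 2, enqueue [7]
Visit 4, enqueue []
Visit 7, enqueue []

BFS order: [6, 5, 3, 0, 1, 2, 4, 7]


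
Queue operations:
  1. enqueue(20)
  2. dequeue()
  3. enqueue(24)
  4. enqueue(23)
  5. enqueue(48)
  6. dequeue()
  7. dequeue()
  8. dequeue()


enqueue(20) -> [20]
dequeue()->20, []
enqueue(24) -> [24]
enqueue(23) -> [24, 23]
enqueue(48) -> [24, 23, 48]
dequeue()->24, [23, 48]
dequeue()->23, [48]
dequeue()->48, []

Final queue: []


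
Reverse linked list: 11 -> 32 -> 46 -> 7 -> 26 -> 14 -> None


Step 1: curr=11, set curr.next=prev(None) | reversed so far: 11
Step 2: curr=32, set curr.next=prev(11) | reversed so far: 32 -> 11
Step 3: curr=46, set curr.next=prev(32) | reversed so far: 46 -> 32 -> 11
Step 4: curr=7, set curr.next=prev(46) | reversed so far: 7 -> 46 -> 32 -> 11
Step 5: curr=26, set curr.next=prev(7) | reversed so far: 26 -> 7 -> 46 -> 32 -> 11
Step 6: curr=14, set curr.next=prev(26) | reversed so far: 14 -> 26 -> 7 -> 46 -> 32 -> 11

14 -> 26 -> 7 -> 46 -> 32 -> 11 -> None


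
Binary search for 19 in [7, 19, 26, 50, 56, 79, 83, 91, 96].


Step 1: lo=0, hi=8, mid=4, val=56
Step 2: lo=0, hi=3, mid=1, val=19

Found at index 1


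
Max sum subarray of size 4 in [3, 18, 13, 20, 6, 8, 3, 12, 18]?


[0:4]: 54
[1:5]: 57
[2:6]: 47
[3:7]: 37
[4:8]: 29
[5:9]: 41

Max: 57 at [1:5]


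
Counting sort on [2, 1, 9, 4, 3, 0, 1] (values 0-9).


Input: [2, 1, 9, 4, 3, 0, 1]
Counts: [1, 2, 1, 1, 1, 0, 0, 0, 0, 1]

Sorted: [0, 1, 1, 2, 3, 4, 9]


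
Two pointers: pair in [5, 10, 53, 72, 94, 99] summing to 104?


lo=0(5)+hi=5(99)=104

Yes: 5+99=104


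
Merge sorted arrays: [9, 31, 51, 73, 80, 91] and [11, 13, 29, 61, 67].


Take 9 from A
Take 11 from B
Take 13 from B
Take 29 from B
Take 31 from A
Take 51 from A
Take 61 from B
Take 67 from B

Merged: [9, 11, 13, 29, 31, 51, 61, 67, 73, 80, 91]


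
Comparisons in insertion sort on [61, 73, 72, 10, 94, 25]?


Algorithm: insertion sort
Input: [61, 73, 72, 10, 94, 25]
Sorted: [10, 25, 61, 72, 73, 94]

12


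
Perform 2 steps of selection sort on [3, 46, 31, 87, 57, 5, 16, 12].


Initial: [3, 46, 31, 87, 57, 5, 16, 12]
Step 1: min=3 at 0
  Swap: [3, 46, 31, 87, 57, 5, 16, 12]
Step 2: min=5 at 5
  Swap: [3, 5, 31, 87, 57, 46, 16, 12]

After 2 steps: [3, 5, 31, 87, 57, 46, 16, 12]


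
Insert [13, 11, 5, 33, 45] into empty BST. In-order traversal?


Insert 13: root
Insert 11: L from 13
Insert 5: L from 13 -> L from 11
Insert 33: R from 13
Insert 45: R from 13 -> R from 33

In-order: [5, 11, 13, 33, 45]


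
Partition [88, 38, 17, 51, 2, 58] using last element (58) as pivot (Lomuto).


Pivot: 58
  38 <= 58: swap -> [38, 88, 17, 51, 2, 58]
  17 <= 58: swap -> [38, 17, 88, 51, 2, 58]
  51 <= 58: swap -> [38, 17, 51, 88, 2, 58]
  2 <= 58: swap -> [38, 17, 51, 2, 88, 58]
Place pivot at 4: [38, 17, 51, 2, 58, 88]

Partitioned: [38, 17, 51, 2, 58, 88]


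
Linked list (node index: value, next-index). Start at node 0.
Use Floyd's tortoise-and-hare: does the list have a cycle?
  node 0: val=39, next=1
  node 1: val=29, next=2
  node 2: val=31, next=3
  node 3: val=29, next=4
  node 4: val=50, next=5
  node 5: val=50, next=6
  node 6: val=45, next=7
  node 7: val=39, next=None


Floyd's tortoise (slow, +1) and hare (fast, +2):
  init: slow=0, fast=0
  step 1: slow=1, fast=2
  step 2: slow=2, fast=4
  step 3: slow=3, fast=6
  step 4: fast 6->7->None, no cycle

Cycle: no


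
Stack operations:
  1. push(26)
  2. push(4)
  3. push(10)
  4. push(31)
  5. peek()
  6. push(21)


push(26) -> [26]
push(4) -> [26, 4]
push(10) -> [26, 4, 10]
push(31) -> [26, 4, 10, 31]
peek()->31
push(21) -> [26, 4, 10, 31, 21]

Final stack: [26, 4, 10, 31, 21]


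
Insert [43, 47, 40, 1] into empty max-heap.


Insert 43: [43]
Insert 47: [47, 43]
Insert 40: [47, 43, 40]
Insert 1: [47, 43, 40, 1]

Final heap: [47, 43, 40, 1]


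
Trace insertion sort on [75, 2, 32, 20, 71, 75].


Initial: [75, 2, 32, 20, 71, 75]
Insert 2: [2, 75, 32, 20, 71, 75]
Insert 32: [2, 32, 75, 20, 71, 75]
Insert 20: [2, 20, 32, 75, 71, 75]
Insert 71: [2, 20, 32, 71, 75, 75]
Insert 75: [2, 20, 32, 71, 75, 75]

Sorted: [2, 20, 32, 71, 75, 75]


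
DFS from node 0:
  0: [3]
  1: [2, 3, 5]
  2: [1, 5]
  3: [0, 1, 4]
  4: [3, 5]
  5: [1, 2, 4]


Visit 0, push [3]
Visit 3, push [4, 1]
Visit 1, push [5, 2]
Visit 2, push [5]
Visit 5, push [4]
Visit 4, push []

DFS order: [0, 3, 1, 2, 5, 4]


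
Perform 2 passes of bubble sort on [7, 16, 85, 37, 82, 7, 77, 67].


Initial: [7, 16, 85, 37, 82, 7, 77, 67]
Pass 1: [7, 16, 37, 82, 7, 77, 67, 85] (5 swaps)
Pass 2: [7, 16, 37, 7, 77, 67, 82, 85] (3 swaps)

After 2 passes: [7, 16, 37, 7, 77, 67, 82, 85]


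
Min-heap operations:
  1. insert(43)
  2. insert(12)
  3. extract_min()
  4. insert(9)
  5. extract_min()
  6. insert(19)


insert(43) -> [43]
insert(12) -> [12, 43]
extract_min()->12, [43]
insert(9) -> [9, 43]
extract_min()->9, [43]
insert(19) -> [19, 43]

Final heap: [19, 43]


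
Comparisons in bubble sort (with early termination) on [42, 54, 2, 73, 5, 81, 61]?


Algorithm: bubble sort (with early termination)
Input: [42, 54, 2, 73, 5, 81, 61]
Sorted: [2, 5, 42, 54, 61, 73, 81]

18


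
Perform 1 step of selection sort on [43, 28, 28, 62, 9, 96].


Initial: [43, 28, 28, 62, 9, 96]
Step 1: min=9 at 4
  Swap: [9, 28, 28, 62, 43, 96]

After 1 step: [9, 28, 28, 62, 43, 96]


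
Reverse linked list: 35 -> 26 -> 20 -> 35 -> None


Step 1: curr=35, set curr.next=prev(None) | reversed so far: 35
Step 2: curr=26, set curr.next=prev(35) | reversed so far: 26 -> 35
Step 3: curr=20, set curr.next=prev(26) | reversed so far: 20 -> 26 -> 35
Step 4: curr=35, set curr.next=prev(20) | reversed so far: 35 -> 20 -> 26 -> 35

35 -> 20 -> 26 -> 35 -> None


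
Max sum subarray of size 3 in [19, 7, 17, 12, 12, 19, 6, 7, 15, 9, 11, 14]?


[0:3]: 43
[1:4]: 36
[2:5]: 41
[3:6]: 43
[4:7]: 37
[5:8]: 32
[6:9]: 28
[7:10]: 31
[8:11]: 35
[9:12]: 34

Max: 43 at [0:3]


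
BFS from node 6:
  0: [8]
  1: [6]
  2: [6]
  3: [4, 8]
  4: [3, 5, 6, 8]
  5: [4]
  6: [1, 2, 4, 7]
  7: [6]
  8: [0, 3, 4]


Visit 6, enqueue [1, 2, 4, 7]
Visit 1, enqueue []
Visit 2, enqueue []
Visit 4, enqueue [3, 5, 8]
Visit 7, enqueue []
Visit 3, enqueue []
Visit 5, enqueue []
Visit 8, enqueue [0]
Visit 0, enqueue []

BFS order: [6, 1, 2, 4, 7, 3, 5, 8, 0]


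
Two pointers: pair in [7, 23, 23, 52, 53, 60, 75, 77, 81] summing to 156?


lo=0(7)+hi=8(81)=88
lo=1(23)+hi=8(81)=104
lo=2(23)+hi=8(81)=104
lo=3(52)+hi=8(81)=133
lo=4(53)+hi=8(81)=134
lo=5(60)+hi=8(81)=141
lo=6(75)+hi=8(81)=156

Yes: 75+81=156


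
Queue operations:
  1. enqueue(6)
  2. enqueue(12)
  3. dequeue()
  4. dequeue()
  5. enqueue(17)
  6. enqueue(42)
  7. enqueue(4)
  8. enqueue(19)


enqueue(6) -> [6]
enqueue(12) -> [6, 12]
dequeue()->6, [12]
dequeue()->12, []
enqueue(17) -> [17]
enqueue(42) -> [17, 42]
enqueue(4) -> [17, 42, 4]
enqueue(19) -> [17, 42, 4, 19]

Final queue: [17, 42, 4, 19]


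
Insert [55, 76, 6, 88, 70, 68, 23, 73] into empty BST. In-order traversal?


Insert 55: root
Insert 76: R from 55
Insert 6: L from 55
Insert 88: R from 55 -> R from 76
Insert 70: R from 55 -> L from 76
Insert 68: R from 55 -> L from 76 -> L from 70
Insert 23: L from 55 -> R from 6
Insert 73: R from 55 -> L from 76 -> R from 70

In-order: [6, 23, 55, 68, 70, 73, 76, 88]


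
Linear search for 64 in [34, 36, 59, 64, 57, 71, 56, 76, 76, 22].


i=0: 34!=64
i=1: 36!=64
i=2: 59!=64
i=3: 64==64 found!

Found at 3, 4 comps


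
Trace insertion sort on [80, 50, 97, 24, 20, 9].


Initial: [80, 50, 97, 24, 20, 9]
Insert 50: [50, 80, 97, 24, 20, 9]
Insert 97: [50, 80, 97, 24, 20, 9]
Insert 24: [24, 50, 80, 97, 20, 9]
Insert 20: [20, 24, 50, 80, 97, 9]
Insert 9: [9, 20, 24, 50, 80, 97]

Sorted: [9, 20, 24, 50, 80, 97]


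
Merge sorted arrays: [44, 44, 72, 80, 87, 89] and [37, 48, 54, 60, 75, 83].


Take 37 from B
Take 44 from A
Take 44 from A
Take 48 from B
Take 54 from B
Take 60 from B
Take 72 from A
Take 75 from B
Take 80 from A
Take 83 from B

Merged: [37, 44, 44, 48, 54, 60, 72, 75, 80, 83, 87, 89]


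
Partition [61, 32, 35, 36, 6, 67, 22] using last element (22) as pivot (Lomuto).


Pivot: 22
  6 <= 22: swap -> [6, 32, 35, 36, 61, 67, 22]
Place pivot at 1: [6, 22, 35, 36, 61, 67, 32]

Partitioned: [6, 22, 35, 36, 61, 67, 32]


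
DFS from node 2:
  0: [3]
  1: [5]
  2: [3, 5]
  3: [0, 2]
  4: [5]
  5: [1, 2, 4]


Visit 2, push [5, 3]
Visit 3, push [0]
Visit 0, push []
Visit 5, push [4, 1]
Visit 1, push []
Visit 4, push []

DFS order: [2, 3, 0, 5, 1, 4]


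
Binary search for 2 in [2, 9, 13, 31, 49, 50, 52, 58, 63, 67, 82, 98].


Step 1: lo=0, hi=11, mid=5, val=50
Step 2: lo=0, hi=4, mid=2, val=13
Step 3: lo=0, hi=1, mid=0, val=2

Found at index 0


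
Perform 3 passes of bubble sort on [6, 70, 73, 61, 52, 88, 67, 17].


Initial: [6, 70, 73, 61, 52, 88, 67, 17]
Pass 1: [6, 70, 61, 52, 73, 67, 17, 88] (4 swaps)
Pass 2: [6, 61, 52, 70, 67, 17, 73, 88] (4 swaps)
Pass 3: [6, 52, 61, 67, 17, 70, 73, 88] (3 swaps)

After 3 passes: [6, 52, 61, 67, 17, 70, 73, 88]


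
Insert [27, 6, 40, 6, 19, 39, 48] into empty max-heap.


Insert 27: [27]
Insert 6: [27, 6]
Insert 40: [40, 6, 27]
Insert 6: [40, 6, 27, 6]
Insert 19: [40, 19, 27, 6, 6]
Insert 39: [40, 19, 39, 6, 6, 27]
Insert 48: [48, 19, 40, 6, 6, 27, 39]

Final heap: [48, 19, 40, 6, 6, 27, 39]


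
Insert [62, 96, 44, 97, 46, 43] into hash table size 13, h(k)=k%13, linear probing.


Insert 62: h=10 -> slot 10
Insert 96: h=5 -> slot 5
Insert 44: h=5, 1 probes -> slot 6
Insert 97: h=6, 1 probes -> slot 7
Insert 46: h=7, 1 probes -> slot 8
Insert 43: h=4 -> slot 4

Table: [None, None, None, None, 43, 96, 44, 97, 46, None, 62, None, None]


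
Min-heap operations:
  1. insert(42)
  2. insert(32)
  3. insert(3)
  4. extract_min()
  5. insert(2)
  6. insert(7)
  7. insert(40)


insert(42) -> [42]
insert(32) -> [32, 42]
insert(3) -> [3, 42, 32]
extract_min()->3, [32, 42]
insert(2) -> [2, 42, 32]
insert(7) -> [2, 7, 32, 42]
insert(40) -> [2, 7, 32, 42, 40]

Final heap: [2, 7, 32, 42, 40]


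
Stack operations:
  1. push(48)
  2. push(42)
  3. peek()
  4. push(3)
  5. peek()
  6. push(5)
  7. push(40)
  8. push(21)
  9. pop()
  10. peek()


push(48) -> [48]
push(42) -> [48, 42]
peek()->42
push(3) -> [48, 42, 3]
peek()->3
push(5) -> [48, 42, 3, 5]
push(40) -> [48, 42, 3, 5, 40]
push(21) -> [48, 42, 3, 5, 40, 21]
pop()->21, [48, 42, 3, 5, 40]
peek()->40

Final stack: [48, 42, 3, 5, 40]
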